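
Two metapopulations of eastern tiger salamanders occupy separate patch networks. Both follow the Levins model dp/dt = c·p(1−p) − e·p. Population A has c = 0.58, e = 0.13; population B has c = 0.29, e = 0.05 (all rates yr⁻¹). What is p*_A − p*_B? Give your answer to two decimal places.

-0.05

A: p*_A = 1 − 0.13/0.58 = 0.7759.
B: p*_B = 1 − 0.05/0.29 = 0.8276.
p*_A − p*_B = 0.7759 − 0.8276 = -0.0517.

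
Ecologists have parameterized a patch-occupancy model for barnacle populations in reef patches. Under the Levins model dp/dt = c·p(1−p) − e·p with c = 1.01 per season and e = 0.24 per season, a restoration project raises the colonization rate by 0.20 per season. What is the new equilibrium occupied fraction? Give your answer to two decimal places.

0.80

Before: p* = 1 − 0.24/1.01 = 0.7624.
After the change, c = 1.21, e = 0.24, so p* = 1 − 0.24/1.21 = 0.8017.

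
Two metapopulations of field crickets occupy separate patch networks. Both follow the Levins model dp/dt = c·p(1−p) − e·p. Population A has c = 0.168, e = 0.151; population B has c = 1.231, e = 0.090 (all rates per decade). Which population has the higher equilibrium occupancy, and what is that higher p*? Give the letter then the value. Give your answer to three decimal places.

B, 0.927

A: p*_A = 1 − 0.151/0.168 = 0.1012.
B: p*_B = 1 − 0.090/1.231 = 0.9269.
B is higher at 0.9269.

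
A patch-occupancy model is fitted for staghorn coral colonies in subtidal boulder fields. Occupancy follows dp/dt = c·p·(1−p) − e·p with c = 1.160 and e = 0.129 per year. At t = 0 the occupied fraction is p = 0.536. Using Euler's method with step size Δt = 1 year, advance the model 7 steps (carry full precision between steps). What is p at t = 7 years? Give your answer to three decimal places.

0.889

Update rule: p ← p + [c·p·(1−p) − e·p]·Δt with Δt = 1.
t = 1: p = 0.53600 + (+0.21935) = 0.75535
t = 2: p = 0.75535 + (+0.11692) = 0.87227
t = 3: p = 0.87227 + (+0.01671) = 0.88899
t = 4: p = 0.88899 + (-0.00020) = 0.88879
t = 5: p = 0.88879 + (+0.00001) = 0.88879
t = 6: p = 0.88879 + (-0.00000) = 0.88879
t = 7: p = 0.88879 + (+0.00000) = 0.88879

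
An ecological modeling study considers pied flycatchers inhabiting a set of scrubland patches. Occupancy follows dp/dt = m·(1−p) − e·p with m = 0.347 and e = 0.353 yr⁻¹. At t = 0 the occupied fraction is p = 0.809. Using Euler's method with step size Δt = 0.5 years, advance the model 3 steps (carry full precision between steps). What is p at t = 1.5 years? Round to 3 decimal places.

0.582

Update rule: p ← p + [m·(1−p) − e·p]·Δt with Δt = 0.5.
p: 0.80900 → 0.69935  (Δp = -0.10965)
p: 0.69935 → 0.62808  (Δp = -0.07127)
p: 0.62808 → 0.58175  (Δp = -0.04633)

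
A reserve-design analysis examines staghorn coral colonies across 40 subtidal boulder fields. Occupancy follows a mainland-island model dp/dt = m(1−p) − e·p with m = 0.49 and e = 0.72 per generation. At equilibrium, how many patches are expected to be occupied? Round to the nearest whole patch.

p* = m/(m+e) = 0.49/1.2100 = 0.4050.
Expected occupied patches = N × p* = 40 × 0.4050 = 16.20 ≈ 16.

16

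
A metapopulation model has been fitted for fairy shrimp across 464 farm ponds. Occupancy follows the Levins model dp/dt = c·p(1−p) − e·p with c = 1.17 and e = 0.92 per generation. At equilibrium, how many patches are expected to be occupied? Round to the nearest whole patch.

99

p* = 1 − e/c = 1 − 0.92/1.17 = 0.2137.
Expected occupied patches = N × p* = 464 × 0.2137 = 99.15 ≈ 99.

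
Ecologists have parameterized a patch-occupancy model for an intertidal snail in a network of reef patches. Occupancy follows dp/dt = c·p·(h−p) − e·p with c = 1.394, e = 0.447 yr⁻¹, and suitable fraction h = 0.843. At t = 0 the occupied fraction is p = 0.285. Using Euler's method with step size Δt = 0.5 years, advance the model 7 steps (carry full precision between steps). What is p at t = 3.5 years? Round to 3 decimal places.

0.499

Update rule: p ← p + [c·p·(h−p) − e·p]·Δt with Δt = 0.5.
  1  |  dp/dt·Δt = +0.047146  |  p_1 = 0.332146
  2  |  dp/dt·Δt = +0.044031  |  p_2 = 0.376177
  3  |  dp/dt·Δt = +0.038323  |  p_3 = 0.414501
  4  |  dp/dt·Δt = +0.031156  |  p_4 = 0.445656
  5  |  dp/dt·Δt = +0.023820  |  p_5 = 0.469476
  6  |  dp/dt·Δt = +0.017298  |  p_6 = 0.486774
  7  |  dp/dt·Δt = +0.012067  |  p_7 = 0.498841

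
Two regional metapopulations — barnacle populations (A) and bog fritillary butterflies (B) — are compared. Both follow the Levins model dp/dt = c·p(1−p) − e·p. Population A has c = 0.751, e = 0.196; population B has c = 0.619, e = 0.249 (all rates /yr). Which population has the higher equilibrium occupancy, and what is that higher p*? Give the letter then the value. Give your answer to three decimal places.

A, 0.739

A: p*_A = 1 − 0.196/0.751 = 0.7390.
B: p*_B = 1 − 0.249/0.619 = 0.5977.
A is higher at 0.7390.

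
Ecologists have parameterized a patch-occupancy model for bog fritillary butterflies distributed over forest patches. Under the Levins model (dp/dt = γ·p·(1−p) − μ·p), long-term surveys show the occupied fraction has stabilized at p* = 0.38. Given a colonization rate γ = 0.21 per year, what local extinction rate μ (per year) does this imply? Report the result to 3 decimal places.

0.130

At equilibrium γ(1−p*) = μ.
μ = 0.21 × (1 − 0.38) = 0.21 × 0.6200 = 0.1302.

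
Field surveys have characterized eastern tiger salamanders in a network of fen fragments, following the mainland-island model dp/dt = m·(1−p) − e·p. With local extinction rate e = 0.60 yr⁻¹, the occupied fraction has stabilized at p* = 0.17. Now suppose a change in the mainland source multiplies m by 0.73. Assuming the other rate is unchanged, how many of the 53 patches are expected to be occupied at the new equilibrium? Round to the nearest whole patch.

7

Balance m(1−p*) = e·p* gives m = e·p*/(1−p*) = 0.60×0.17000/0.83000 = 0.12289.
New p* = m/(m+e) = 0.08971/(0.08971+0.60000) = 0.13007.
Expected occupied = 53 × 0.13007 = 6.89 ≈ 7.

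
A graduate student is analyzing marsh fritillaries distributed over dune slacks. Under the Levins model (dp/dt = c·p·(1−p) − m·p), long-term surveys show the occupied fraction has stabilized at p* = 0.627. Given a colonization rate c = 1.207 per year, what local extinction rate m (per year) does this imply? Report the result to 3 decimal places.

At equilibrium c(1−p*) = m.
m = 1.207 × (1 − 0.627) = 1.207 × 0.3730 = 0.4502.

0.450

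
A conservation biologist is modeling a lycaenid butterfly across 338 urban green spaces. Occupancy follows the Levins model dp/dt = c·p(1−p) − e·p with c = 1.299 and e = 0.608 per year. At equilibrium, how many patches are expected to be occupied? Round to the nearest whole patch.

180

p* = 1 − e/c = 1 − 0.608/1.299 = 0.5319.
Expected occupied patches = N × p* = 338 × 0.5319 = 179.80 ≈ 180.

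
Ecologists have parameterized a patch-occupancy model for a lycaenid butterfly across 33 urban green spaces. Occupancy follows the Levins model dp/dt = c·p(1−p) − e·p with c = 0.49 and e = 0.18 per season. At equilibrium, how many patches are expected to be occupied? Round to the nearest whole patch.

21

p* = 1 − e/c = 1 − 0.18/0.49 = 0.6327.
Expected occupied patches = N × p* = 33 × 0.6327 = 20.88 ≈ 21.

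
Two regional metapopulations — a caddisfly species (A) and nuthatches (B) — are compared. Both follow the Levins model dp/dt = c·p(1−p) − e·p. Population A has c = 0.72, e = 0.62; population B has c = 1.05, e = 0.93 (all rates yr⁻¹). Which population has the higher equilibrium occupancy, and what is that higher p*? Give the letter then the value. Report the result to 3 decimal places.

A, 0.139

A: p*_A = 1 − 0.62/0.72 = 0.1389.
B: p*_B = 1 − 0.93/1.05 = 0.1143.
A is higher at 0.1389.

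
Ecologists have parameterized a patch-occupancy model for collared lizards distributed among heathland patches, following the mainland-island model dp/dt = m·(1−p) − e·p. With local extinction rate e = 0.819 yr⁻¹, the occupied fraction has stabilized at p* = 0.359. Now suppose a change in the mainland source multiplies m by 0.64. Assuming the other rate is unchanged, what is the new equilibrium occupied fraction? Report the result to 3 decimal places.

0.264

Balance m(1−p*) = e·p* gives m = e·p*/(1−p*) = 0.819×0.35900/0.64100 = 0.45869.
New p* = m/(m+e) = 0.29356/(0.29356+0.81900) = 0.26386.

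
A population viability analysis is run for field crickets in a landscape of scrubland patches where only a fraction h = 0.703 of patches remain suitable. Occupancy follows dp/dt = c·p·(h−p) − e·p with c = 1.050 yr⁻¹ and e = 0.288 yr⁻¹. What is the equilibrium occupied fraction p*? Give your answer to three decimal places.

Setting dp/dt = 0 and dividing by p* gives c·(h−p*) = e.
So p* = h − e/c = 0.703 − 0.288/1.050 = 0.703 − 0.2743 = 0.4287.

0.429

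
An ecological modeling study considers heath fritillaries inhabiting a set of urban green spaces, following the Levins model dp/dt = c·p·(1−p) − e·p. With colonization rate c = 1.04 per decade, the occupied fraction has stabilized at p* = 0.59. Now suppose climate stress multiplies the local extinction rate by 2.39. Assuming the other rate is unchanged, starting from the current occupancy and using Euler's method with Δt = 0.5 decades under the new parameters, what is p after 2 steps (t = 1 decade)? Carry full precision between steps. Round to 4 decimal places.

0.3299

Balance c(1−p*) = e gives e = 1.04×(1 − 0.59000) = 0.42640.
Starting from p₀ = 0.59000; update p ← p + (dp/dt)·Δt with the new parameters.
  1  |  dp/dt·Δt = -0.174845  |  p_1 = 0.415155
  2  |  dp/dt·Δt = -0.085285  |  p_2 = 0.329870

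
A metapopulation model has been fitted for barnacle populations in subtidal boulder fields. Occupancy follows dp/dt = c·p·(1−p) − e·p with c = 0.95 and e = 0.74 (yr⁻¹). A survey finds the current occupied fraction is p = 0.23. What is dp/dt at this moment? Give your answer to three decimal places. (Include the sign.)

Colonization term: c·p·(1−p) = 0.95×0.23×0.7700 = 0.16825.
Extinction term: e·p = 0.17020.
dp/dt = 0.16825 − 0.17020 = -0.00196.

-0.002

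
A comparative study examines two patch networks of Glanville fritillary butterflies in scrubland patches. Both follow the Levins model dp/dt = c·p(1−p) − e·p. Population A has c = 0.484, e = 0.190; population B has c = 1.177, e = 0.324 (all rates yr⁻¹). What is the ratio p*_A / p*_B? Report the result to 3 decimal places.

A: p*_A = 1 − 0.190/0.484 = 0.6074.
B: p*_B = 1 − 0.324/1.177 = 0.7247.
p*_A / p*_B = 0.6074/0.7247 = 0.8382.

0.838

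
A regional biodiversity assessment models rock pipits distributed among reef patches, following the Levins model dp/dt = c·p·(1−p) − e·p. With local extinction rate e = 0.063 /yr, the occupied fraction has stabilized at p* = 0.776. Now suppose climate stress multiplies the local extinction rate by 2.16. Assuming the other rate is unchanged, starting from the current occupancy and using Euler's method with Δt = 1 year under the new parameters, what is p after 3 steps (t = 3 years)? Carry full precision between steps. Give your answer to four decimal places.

Balance c(1−p*) = e gives c = e/(1 − 0.77600) = 0.063/0.22400 = 0.28125.
Starting from p₀ = 0.77600; update p ← p + (dp/dt)·Δt with the new parameters.
t = 1: p = 0.77600 + (-0.05671) = 0.71929
t = 2: p = 0.71929 + (-0.04109) = 0.67820
t = 3: p = 0.67820 + (-0.03091) = 0.64729

0.6473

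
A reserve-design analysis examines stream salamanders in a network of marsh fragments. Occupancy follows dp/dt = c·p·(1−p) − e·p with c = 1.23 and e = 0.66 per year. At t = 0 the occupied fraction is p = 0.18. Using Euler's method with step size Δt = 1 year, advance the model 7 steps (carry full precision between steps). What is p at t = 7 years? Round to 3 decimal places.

0.458

Update rule: p ← p + [c·p·(1−p) − e·p]·Δt with Δt = 1.
t = 1: p = 0.18000 + (+0.06275) = 0.24275
t = 2: p = 0.24275 + (+0.06589) = 0.30863
t = 3: p = 0.30863 + (+0.05876) = 0.36739
t = 4: p = 0.36739 + (+0.04339) = 0.41078
t = 5: p = 0.41078 + (+0.02659) = 0.43738
t = 6: p = 0.43738 + (+0.01401) = 0.45138
t = 7: p = 0.45138 + (+0.00668) = 0.45806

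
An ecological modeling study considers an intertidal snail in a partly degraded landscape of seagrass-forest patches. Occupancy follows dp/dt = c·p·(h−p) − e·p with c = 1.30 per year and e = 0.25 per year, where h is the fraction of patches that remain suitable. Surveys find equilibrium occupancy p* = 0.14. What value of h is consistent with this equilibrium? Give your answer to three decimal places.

At equilibrium c(h−p*) = e, so h = p* + e/c.
h = 0.14 + 0.25/1.30 = 0.14 + 0.1923 = 0.3323.

0.332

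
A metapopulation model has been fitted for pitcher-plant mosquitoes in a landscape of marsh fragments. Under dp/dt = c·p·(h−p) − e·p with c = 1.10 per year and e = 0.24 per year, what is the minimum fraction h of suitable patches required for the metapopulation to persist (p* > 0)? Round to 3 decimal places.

0.218

p* = h − e/c is positive only when h > e/c.
h_min = e/c = 0.24/1.10 = 0.2182.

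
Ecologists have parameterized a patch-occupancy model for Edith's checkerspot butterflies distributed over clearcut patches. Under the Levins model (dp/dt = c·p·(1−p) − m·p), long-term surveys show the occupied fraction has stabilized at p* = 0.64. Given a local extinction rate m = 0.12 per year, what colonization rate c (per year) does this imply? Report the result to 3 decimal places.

0.333

At equilibrium c(1−p*) = m, so c = m/(1−p*).
c = 0.12/(1 − 0.64) = 0.12/0.3600 = 0.3333.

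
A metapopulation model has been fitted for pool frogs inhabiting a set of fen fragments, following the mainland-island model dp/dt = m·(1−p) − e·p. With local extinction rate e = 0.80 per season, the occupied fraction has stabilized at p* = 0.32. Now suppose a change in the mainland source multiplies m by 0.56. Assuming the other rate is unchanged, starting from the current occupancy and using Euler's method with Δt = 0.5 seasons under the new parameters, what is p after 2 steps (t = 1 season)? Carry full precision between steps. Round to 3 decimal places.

0.236

Balance m(1−p*) = e·p* gives m = e·p*/(1−p*) = 0.80×0.32000/0.68000 = 0.37647.
Starting from p₀ = 0.32000; update p ← p + (dp/dt)·Δt with the new parameters.
step 1: Δp = -0.05632, p = 0.26368
step 2: Δp = -0.02786, p = 0.23582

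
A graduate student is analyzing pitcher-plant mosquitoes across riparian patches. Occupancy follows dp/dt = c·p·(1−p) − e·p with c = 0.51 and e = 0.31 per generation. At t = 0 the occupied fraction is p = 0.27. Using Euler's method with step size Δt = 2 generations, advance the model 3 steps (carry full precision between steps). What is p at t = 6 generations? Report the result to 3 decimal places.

0.352

Update rule: p ← p + [c·p·(1−p) − e·p]·Δt with Δt = 2.
p: 0.27000 → 0.30364  (Δp = +0.03364)
p: 0.30364 → 0.33106  (Δp = +0.02741)
p: 0.33106 → 0.35169  (Δp = +0.02063)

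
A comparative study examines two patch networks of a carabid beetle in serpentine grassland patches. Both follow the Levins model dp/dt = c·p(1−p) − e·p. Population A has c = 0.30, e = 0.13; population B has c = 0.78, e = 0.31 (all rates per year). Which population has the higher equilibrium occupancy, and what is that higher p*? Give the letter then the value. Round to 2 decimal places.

B, 0.60

A: p*_A = 1 − 0.13/0.30 = 0.5667.
B: p*_B = 1 − 0.31/0.78 = 0.6026.
B is higher at 0.6026.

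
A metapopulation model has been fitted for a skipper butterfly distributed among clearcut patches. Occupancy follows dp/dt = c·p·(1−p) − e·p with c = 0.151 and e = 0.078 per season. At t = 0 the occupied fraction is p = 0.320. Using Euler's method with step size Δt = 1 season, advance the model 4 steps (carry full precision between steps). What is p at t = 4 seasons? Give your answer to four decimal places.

0.3504

Update rule: p ← p + [c·p·(1−p) − e·p]·Δt with Δt = 1.
step 1: Δp = +0.00790, p = 0.32790
step 2: Δp = +0.00770, p = 0.33560
step 3: Δp = +0.00749, p = 0.34309
step 4: Δp = +0.00727, p = 0.35036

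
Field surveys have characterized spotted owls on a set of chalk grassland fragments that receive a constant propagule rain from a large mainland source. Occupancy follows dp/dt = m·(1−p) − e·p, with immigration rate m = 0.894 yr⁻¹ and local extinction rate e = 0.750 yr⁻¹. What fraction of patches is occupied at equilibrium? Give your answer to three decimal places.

0.544

At equilibrium the propagule rain into empty patches balances local extinction: m(1−p*) = e·p*.
p* = m/(m+e) = 0.894/(0.894+0.750) = 0.894/1.6440 = 0.5438.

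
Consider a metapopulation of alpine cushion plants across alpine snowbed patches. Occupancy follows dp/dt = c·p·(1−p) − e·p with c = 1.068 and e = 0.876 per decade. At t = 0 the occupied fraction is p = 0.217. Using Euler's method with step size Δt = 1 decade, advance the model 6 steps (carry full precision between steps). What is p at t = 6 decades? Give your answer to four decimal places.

0.1885

Update rule: p ← p + [c·p·(1−p) − e·p]·Δt with Δt = 1.
  1  |  dp/dt·Δt = -0.008627  |  p_1 = 0.208373
  2  |  dp/dt·Δt = -0.006364  |  p_2 = 0.202009
  3  |  dp/dt·Δt = -0.004797  |  p_3 = 0.197212
  4  |  dp/dt·Δt = -0.003673  |  p_4 = 0.193539
  5  |  dp/dt·Δt = -0.002845  |  p_5 = 0.190694
  6  |  dp/dt·Δt = -0.002224  |  p_6 = 0.188471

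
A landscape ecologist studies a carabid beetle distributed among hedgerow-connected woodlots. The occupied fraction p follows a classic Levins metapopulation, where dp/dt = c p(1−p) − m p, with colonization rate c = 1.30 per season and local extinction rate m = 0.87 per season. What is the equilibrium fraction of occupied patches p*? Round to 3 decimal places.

At equilibrium, colonization balances extinction: c·p*·(1−p*) = m·p*.
So p* = 1 − m/c = 1 − 0.87/1.30 = 1 − 0.6692 = 0.3308.

0.331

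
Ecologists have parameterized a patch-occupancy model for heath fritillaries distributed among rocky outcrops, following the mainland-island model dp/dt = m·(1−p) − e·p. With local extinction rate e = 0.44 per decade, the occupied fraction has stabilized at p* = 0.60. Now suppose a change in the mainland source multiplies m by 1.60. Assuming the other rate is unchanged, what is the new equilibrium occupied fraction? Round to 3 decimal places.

0.706

Balance m(1−p*) = e·p* gives m = e·p*/(1−p*) = 0.44×0.60000/0.40000 = 0.66000.
New p* = m/(m+e) = 1.05600/(1.05600+0.44000) = 0.70588.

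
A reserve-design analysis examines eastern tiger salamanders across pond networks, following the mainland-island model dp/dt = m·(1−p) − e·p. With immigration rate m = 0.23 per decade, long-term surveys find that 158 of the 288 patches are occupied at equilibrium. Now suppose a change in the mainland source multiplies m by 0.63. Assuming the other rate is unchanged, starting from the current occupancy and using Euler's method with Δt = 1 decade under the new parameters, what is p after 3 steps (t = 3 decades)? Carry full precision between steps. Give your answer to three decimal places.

Observed p* = 158/288 = 0.54861.
Balance m(1−p*) = e·p* gives e = m(1−p*)/p* = 0.23×0.45139/0.54861 = 0.18924.
Starting from p₀ = 0.54861; update p ← p + (dp/dt)·Δt with the new parameters.
p: 0.54861 → 0.51020  (Δp = -0.03841)
p: 0.51020 → 0.48462  (Δp = -0.02558)
p: 0.48462 → 0.46759  (Δp = -0.01703)

0.468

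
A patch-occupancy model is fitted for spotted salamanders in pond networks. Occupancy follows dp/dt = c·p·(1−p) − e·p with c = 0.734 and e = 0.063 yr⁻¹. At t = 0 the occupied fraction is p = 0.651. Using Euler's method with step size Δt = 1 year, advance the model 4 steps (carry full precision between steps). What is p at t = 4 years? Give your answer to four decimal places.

0.9066

Update rule: p ← p + [c·p·(1−p) − e·p]·Δt with Δt = 1.
step 1: Δp = +0.12575, p = 0.77675
step 2: Δp = +0.07835, p = 0.85510
step 3: Δp = +0.03708, p = 0.89217
step 4: Δp = +0.01440, p = 0.90658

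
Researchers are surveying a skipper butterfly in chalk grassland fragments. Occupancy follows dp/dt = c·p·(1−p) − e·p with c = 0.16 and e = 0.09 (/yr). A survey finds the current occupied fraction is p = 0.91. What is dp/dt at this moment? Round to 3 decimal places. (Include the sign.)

Colonization term: c·p·(1−p) = 0.16×0.91×0.0900 = 0.01310.
Extinction term: e·p = 0.08190.
dp/dt = 0.01310 − 0.08190 = -0.06880.

-0.069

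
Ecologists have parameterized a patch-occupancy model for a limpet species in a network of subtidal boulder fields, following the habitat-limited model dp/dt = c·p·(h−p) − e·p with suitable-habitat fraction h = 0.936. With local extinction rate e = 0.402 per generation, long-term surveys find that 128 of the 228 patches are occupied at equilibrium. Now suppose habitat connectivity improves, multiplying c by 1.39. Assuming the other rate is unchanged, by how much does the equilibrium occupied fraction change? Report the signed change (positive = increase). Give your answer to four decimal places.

0.1051

Observed p* = 128/228 = 0.56140.
Balance c(h−p*) = e gives c = e/(0.936 − 0.56140) = 0.402/0.37460 = 1.07314.
New p* = 0.936 − e/c = 0.936 − 0.40200/1.49166 = 0.66650.
Δp* = 0.66650 − 0.56140 = +0.10510.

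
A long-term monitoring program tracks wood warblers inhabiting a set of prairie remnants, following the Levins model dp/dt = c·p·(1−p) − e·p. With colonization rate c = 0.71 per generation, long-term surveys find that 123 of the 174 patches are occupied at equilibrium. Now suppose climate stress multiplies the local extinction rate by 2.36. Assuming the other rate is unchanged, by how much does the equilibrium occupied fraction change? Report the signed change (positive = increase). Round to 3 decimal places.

-0.399

Observed p* = 123/174 = 0.70690.
Balance c(1−p*) = e gives e = 0.71×(1 − 0.70690) = 0.20810.
New p* = 1 − e/c = 1 − 0.49112/0.71000 = 0.30828.
Δp* = 0.30828 − 0.70690 = -0.39862.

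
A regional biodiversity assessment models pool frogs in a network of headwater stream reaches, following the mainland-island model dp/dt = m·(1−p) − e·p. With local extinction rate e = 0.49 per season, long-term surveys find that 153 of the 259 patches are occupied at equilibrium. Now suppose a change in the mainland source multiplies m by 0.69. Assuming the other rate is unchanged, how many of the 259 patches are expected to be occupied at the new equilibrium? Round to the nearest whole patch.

129

Observed p* = 153/259 = 0.59073.
Balance m(1−p*) = e·p* gives m = e·p*/(1−p*) = 0.49×0.59073/0.40927 = 0.70725.
New p* = m/(m+e) = 0.48800/(0.48800+0.49000) = 0.49898.
Expected occupied = 259 × 0.49898 = 129.24 ≈ 129.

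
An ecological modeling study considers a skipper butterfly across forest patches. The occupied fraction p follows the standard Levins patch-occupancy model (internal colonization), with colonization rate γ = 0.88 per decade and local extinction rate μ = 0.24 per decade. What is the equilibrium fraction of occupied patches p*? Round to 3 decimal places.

0.727

At equilibrium, colonization balances extinction: γ·p*·(1−p*) = μ·p*.
So p* = 1 − μ/γ = 1 − 0.24/0.88 = 1 − 0.2727 = 0.7273.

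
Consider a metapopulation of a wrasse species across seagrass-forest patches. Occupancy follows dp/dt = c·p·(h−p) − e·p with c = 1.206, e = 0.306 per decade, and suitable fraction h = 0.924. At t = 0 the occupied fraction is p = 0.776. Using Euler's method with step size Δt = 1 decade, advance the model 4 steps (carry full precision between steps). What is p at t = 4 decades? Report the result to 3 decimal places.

0.670

Update rule: p ← p + [c·p·(h−p) − e·p]·Δt with Δt = 1.
t = 1: p = 0.77600 + (-0.09895) = 0.67705
t = 2: p = 0.67705 + (-0.00554) = 0.67151
t = 3: p = 0.67151 + (-0.00101) = 0.67051
t = 4: p = 0.67051 + (-0.00019) = 0.67031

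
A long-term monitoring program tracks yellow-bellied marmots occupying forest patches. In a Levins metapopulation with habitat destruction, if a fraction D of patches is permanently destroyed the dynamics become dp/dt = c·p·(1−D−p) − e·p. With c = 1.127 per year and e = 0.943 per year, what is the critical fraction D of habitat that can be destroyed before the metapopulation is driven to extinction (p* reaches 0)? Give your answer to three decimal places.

0.163

The nontrivial equilibrium is p* = (1−D) − e/c; extinction occurs when this hits zero.
So D_crit = 1 − e/c = 1 − 0.943/1.127 = 1 − 0.8367 = 0.1633.
This equals the undisturbed p*, a classic result of Lande's extension.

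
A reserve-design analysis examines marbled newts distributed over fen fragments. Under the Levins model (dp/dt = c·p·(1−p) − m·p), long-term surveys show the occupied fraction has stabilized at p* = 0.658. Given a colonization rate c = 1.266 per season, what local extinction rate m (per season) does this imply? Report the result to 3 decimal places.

0.433

At equilibrium c(1−p*) = m.
m = 1.266 × (1 − 0.658) = 1.266 × 0.3420 = 0.4330.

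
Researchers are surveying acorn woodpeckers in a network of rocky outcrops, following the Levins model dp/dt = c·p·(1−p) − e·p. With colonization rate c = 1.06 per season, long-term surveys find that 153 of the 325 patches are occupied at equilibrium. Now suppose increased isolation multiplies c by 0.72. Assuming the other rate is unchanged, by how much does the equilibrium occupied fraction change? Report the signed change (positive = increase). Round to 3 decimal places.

-0.206

Observed p* = 153/325 = 0.47077.
Balance c(1−p*) = e gives e = 1.06×(1 − 0.47077) = 0.56098.
New p* = 1 − e/c = 1 − 0.56098/0.76320 = 0.26496.
Δp* = 0.26496 − 0.47077 = -0.20581.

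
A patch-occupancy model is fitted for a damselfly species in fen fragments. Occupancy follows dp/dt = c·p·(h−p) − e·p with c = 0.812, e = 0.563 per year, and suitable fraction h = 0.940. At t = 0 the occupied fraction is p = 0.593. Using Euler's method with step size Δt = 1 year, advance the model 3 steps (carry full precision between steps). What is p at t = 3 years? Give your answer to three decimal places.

0.329

Update rule: p ← p + [c·p·(h−p) − e·p]·Δt with Δt = 1.
step 1: Δp = -0.16677, p = 0.42623
step 2: Δp = -0.06215, p = 0.36408
step 3: Δp = -0.03471, p = 0.32936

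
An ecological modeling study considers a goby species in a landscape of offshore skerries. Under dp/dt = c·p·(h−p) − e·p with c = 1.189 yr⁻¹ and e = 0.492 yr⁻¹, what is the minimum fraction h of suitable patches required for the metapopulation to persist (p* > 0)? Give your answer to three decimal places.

p* = h − e/c is positive only when h > e/c.
h_min = e/c = 0.492/1.189 = 0.4138.

0.414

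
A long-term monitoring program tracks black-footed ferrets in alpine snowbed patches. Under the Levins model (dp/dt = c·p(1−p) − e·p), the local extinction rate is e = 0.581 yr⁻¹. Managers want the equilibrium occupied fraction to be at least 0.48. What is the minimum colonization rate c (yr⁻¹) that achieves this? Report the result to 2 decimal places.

1.12

p* = 1 − e/c ≥ 0.48 requires e/c ≤ 0.5200, i.e. c ≥ e/0.5200.
c_min = 0.581/0.5200 = 1.1173.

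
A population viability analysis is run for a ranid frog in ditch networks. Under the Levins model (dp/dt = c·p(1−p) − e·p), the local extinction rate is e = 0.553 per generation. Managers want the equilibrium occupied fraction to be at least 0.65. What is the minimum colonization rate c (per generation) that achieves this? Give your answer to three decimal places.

1.580

p* = 1 − e/c ≥ 0.65 requires e/c ≤ 0.3500, i.e. c ≥ e/0.3500.
c_min = 0.553/0.3500 = 1.5800.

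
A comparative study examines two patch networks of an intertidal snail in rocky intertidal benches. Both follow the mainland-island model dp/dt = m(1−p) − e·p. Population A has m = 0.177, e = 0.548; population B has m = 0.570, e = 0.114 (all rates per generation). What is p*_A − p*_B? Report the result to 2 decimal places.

A: p*_A = m/(m+e) = 0.177/0.7250 = 0.2441.
B: p*_B = 0.570/0.6840 = 0.8333.
p*_A − p*_B = 0.2441 − 0.8333 = -0.5892.

-0.59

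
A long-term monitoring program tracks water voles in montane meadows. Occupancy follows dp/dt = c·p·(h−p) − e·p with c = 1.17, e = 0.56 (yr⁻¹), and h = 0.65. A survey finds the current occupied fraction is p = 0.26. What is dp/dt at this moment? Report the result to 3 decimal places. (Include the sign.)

Colonization term: c·p·(h−p) = 1.17×0.26×0.3900 = 0.11864.
Extinction term: e·p = 0.14560.
dp/dt = 0.11864 − 0.14560 = -0.02696.

-0.027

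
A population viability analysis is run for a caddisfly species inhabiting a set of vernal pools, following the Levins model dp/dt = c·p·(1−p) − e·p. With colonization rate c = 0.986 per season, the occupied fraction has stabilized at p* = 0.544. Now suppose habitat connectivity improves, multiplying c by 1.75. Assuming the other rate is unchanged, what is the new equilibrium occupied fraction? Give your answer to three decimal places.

0.739

Balance c(1−p*) = e gives e = 0.986×(1 − 0.54400) = 0.44962.
New p* = 1 − e/c = 1 − 0.44962/1.72550 = 0.73943.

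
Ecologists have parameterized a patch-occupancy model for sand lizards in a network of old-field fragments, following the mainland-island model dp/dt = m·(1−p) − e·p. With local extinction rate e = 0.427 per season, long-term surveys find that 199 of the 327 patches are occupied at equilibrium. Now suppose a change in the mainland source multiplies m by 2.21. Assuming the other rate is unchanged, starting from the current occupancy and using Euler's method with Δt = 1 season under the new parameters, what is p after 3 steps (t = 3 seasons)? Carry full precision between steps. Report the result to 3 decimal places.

Observed p* = 199/327 = 0.60856.
Balance m(1−p*) = e·p* gives m = e·p*/(1−p*) = 0.427×0.60856/0.39144 = 0.66385.
Starting from p₀ = 0.60856; update p ← p + (dp/dt)·Δt with the new parameters.
p: 0.60856 → 0.92299  (Δp = +0.31443)
p: 0.92299 → 0.64186  (Δp = -0.28113)
p: 0.64186 → 0.89322  (Δp = +0.25136)

0.893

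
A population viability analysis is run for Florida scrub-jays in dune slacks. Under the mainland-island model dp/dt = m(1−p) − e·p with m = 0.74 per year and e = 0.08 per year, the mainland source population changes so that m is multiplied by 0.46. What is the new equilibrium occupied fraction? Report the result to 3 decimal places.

0.810

Before: p* = 0.74/(0.74+0.08) = 0.9024.
After: m = 0.3404, e = 0.08; p* = 0.3404/0.4204 = 0.8097.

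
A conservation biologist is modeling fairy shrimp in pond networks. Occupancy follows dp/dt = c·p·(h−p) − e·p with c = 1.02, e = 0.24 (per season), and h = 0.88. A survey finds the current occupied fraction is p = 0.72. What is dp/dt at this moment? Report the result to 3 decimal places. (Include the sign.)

Colonization term: c·p·(h−p) = 1.02×0.72×0.1600 = 0.11750.
Extinction term: e·p = 0.17280.
dp/dt = 0.11750 − 0.17280 = -0.05530.

-0.055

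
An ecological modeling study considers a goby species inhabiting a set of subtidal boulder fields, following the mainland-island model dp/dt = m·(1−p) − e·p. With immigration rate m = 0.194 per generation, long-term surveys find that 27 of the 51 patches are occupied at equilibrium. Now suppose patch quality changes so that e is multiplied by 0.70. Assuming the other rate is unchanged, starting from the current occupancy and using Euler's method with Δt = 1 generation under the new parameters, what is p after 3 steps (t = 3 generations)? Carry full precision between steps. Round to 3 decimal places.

0.588

Observed p* = 27/51 = 0.52941.
Balance m(1−p*) = e·p* gives e = m(1−p*)/p* = 0.194×0.47059/0.52941 = 0.17244.
Starting from p₀ = 0.52941; update p ← p + (dp/dt)·Δt with the new parameters.
step 1: Δp = +0.02739, p = 0.55680
step 2: Δp = +0.01877, p = 0.57557
step 3: Δp = +0.01286, p = 0.58843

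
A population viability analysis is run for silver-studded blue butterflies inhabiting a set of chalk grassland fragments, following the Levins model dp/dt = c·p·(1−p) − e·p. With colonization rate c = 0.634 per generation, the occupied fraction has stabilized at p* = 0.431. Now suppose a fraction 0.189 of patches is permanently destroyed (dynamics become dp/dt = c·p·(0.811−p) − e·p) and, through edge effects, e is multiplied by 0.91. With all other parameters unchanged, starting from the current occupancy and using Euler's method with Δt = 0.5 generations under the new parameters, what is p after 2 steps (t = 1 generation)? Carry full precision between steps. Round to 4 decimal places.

Balance c(1−p*) = e gives e = 0.634×(1 − 0.43100) = 0.36075.
Starting from p₀ = 0.43100; update p ← p + (dp/dt)·Δt with the new parameters.
t = 0.5: p = 0.43100 + (-0.01883) = 0.41217
t = 1: p = 0.41217 + (-0.01554) = 0.39663

0.3966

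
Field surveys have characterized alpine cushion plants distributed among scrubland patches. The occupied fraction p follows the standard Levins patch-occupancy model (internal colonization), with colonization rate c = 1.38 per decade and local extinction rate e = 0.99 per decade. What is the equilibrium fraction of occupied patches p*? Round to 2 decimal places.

At equilibrium, colonization balances extinction: c·p*·(1−p*) = e·p*.
So p* = 1 − e/c = 1 − 0.99/1.38 = 1 − 0.7174 = 0.2826.

0.28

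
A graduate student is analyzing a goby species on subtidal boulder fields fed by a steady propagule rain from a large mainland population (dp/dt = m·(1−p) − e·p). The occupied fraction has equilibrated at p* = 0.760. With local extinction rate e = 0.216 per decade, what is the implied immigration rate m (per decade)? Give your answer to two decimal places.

0.68

At equilibrium m(1−p*) = e·p*, so m = e·p*/(1−p*).
m = 0.216 × 0.760 / 0.2400 = 0.1642/0.2400 = 0.6840.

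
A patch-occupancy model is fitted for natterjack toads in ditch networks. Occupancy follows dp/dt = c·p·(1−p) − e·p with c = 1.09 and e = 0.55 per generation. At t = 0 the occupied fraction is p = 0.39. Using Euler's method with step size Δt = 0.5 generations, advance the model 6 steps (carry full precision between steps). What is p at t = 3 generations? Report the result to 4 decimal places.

0.4746

Update rule: p ← p + [c·p·(1−p) − e·p]·Δt with Δt = 0.5.
  1  |  dp/dt·Δt = +0.022405  |  p_1 = 0.412405
  2  |  dp/dt·Δt = +0.018657  |  p_2 = 0.431062
  3  |  dp/dt·Δt = +0.015118  |  p_3 = 0.446180
  4  |  dp/dt·Δt = +0.011972  |  p_4 = 0.458152
  5  |  dp/dt·Δt = +0.009304  |  p_5 = 0.467456
  6  |  dp/dt·Δt = +0.007122  |  p_6 = 0.474578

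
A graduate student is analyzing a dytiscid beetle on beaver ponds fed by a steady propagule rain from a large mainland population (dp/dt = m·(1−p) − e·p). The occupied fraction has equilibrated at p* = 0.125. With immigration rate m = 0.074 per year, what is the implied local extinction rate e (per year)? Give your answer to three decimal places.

At equilibrium m(1−p*) = e·p*, so e = m(1−p*)/p*.
e = 0.074 × 0.8750 / 0.125 = 0.5180.

0.518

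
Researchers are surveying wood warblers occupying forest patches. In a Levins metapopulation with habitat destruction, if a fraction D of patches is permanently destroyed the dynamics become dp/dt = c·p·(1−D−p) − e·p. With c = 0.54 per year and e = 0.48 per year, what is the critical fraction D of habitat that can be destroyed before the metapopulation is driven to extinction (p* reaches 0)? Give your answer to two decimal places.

The nontrivial equilibrium is p* = (1−D) − e/c; extinction occurs when this hits zero.
So D_crit = 1 − e/c = 1 − 0.48/0.54 = 1 − 0.8889 = 0.1111.
Note this equals the original equilibrium occupancy — the Levins extinction-debt result.

0.11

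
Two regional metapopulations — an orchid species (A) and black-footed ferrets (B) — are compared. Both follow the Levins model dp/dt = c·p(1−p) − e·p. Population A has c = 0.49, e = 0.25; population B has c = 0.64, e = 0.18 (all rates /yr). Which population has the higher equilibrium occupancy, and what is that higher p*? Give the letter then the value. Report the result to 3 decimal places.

A: p*_A = 1 − 0.25/0.49 = 0.4898.
B: p*_B = 1 − 0.18/0.64 = 0.7188.
B is higher at 0.7188.

B, 0.719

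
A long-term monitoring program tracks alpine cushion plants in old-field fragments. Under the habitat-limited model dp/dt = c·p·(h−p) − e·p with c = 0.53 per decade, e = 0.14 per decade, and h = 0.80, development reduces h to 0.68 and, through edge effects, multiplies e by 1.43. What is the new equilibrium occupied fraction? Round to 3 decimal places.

Before: p* = h − e/c = 0.80 − 0.14/0.53 = 0.80 − 0.2642 = 0.5358.
After: c = 0.53, e = 0.2002, h = 0.68; p* = 0.68 − 0.2002/0.53 = 0.3023.

0.302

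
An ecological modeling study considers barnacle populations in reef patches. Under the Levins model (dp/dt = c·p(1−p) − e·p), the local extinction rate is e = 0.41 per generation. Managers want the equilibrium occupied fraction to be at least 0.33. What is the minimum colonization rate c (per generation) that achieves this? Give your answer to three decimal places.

0.612

p* = 1 − e/c ≥ 0.33 requires e/c ≤ 0.6700, i.e. c ≥ e/0.6700.
c_min = 0.41/0.6700 = 0.6119.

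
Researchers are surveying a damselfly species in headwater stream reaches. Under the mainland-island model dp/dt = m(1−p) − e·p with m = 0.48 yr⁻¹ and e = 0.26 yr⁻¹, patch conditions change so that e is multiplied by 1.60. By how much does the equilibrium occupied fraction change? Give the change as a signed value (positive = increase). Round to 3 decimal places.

-0.113

Before: p* = 0.48/(0.48+0.26) = 0.6486.
After: m = 0.48, e = 0.416; p* = 0.48/0.8960 = 0.5357.
Δp* = 0.5357 − 0.6486 = -0.1129.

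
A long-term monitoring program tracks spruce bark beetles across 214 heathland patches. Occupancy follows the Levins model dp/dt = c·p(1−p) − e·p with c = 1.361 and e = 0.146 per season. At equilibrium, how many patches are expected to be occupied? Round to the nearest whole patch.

p* = 1 − e/c = 1 − 0.146/1.361 = 0.8927.
Expected occupied patches = N × p* = 214 × 0.8927 = 191.04 ≈ 191.

191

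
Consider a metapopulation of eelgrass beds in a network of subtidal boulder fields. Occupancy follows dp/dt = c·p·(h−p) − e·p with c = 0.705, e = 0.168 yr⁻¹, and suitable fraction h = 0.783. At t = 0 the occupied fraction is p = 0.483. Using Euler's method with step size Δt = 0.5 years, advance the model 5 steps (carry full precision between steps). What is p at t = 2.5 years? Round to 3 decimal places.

Update rule: p ← p + [c·p·(h−p) − e·p]·Δt with Δt = 0.5.
t = 0.5: p = 0.48300 + (+0.01051) = 0.49351
t = 1: p = 0.49351 + (+0.00891) = 0.50241
t = 1.5: p = 0.50241 + (+0.00749) = 0.50990
t = 2: p = 0.50990 + (+0.00626) = 0.51616
t = 2.5: p = 0.51616 + (+0.00519) = 0.52135

0.521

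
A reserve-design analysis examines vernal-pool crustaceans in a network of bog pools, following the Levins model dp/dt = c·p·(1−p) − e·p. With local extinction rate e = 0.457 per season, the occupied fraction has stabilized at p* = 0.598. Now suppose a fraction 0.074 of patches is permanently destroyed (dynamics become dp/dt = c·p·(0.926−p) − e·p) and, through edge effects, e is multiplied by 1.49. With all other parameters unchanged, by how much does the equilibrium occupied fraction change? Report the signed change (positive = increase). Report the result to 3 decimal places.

-0.271

Balance c(1−p*) = e gives c = e/(1 − 0.59800) = 0.457/0.40200 = 1.13682.
New p* = 0.926 − e/c = 0.926 − 0.68093/1.13682 = 0.32702.
Δp* = 0.32702 − 0.59800 = -0.27098.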